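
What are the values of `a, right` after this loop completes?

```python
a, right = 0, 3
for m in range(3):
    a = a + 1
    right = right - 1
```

a goes 0→3, right goes 3→0
`a, right` takes the values: (0, 3) → (1, 3) → (1, 2) → (2, 2) → (2, 1) → (3, 1) → (3, 0)

Answer: 3, 0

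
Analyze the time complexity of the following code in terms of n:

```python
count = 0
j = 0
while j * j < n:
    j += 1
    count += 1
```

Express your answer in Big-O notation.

Each loop level contributes: √n. Multiplying the contributions gives O(√n).

Answer: O(√n)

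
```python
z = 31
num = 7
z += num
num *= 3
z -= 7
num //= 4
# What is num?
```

Trace:
`z = 31` → z = 31
`num = 7` → num = 7
`z += num` → z = 38
`num *= 3` → num = 21
`z -= 7` → z = 31
`num //= 4` → num = 5
So num = 5

Answer: 5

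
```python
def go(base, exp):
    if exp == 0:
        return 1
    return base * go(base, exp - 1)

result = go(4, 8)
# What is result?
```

go(4, 8) = 4 * 4 * 4 * 4 * 4 * 4 * 4 * 4 = 65536

Answer: 65536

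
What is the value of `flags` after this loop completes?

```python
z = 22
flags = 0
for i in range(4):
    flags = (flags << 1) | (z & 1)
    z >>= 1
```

Reverse lowest 4 bits of 22
`flags` takes the values: 0 → 1 → 3 → 6

Answer: 6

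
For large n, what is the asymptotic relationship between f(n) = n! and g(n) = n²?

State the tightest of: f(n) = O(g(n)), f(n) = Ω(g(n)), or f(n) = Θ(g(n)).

n! vs n²: f(n) = Ω(g(n)) but not O(g(n)) — n! grows strictly faster than n².

Answer: f(n) = Ω(g(n)) but not O(g(n)) — n! grows strictly faster than n².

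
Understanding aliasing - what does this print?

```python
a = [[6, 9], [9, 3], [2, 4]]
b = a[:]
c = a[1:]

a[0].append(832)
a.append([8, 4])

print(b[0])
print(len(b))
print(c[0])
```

Key concept: slice with nested mutation.
Step by step:
`a = [[6, 9], [9, 3], [2, 4]]` → a = [[6, 9], [9, 3], [2, 4]]
`b = a[:]` → b = [[6, 9], [9, 3], [2, 4]]
`c = a[1:]` → c = [[9, 3], [2, 4]]
`a[0].append(832)` → a = [[6, 9, 832], [9, 3], [2, 4]]; b = [[6, 9, 832], [9, 3], [2, 4]]
`a.append([8, 4])` → a = [[6, 9, 832], [9, 3], [2, 4], [8, 4]]
`print(b[0])` → prints [6, 9, 832]
`print(len(b))` → prints 3
`print(c[0])` → prints [9, 3]

Answer:
[6, 9, 832]
3
[9, 3]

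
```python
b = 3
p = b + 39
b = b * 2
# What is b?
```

Trace:
`b = 3` → b = 3
`p = b + 39` → p = 42
`b = b * 2` → b = 6
So b = 6

Answer: 6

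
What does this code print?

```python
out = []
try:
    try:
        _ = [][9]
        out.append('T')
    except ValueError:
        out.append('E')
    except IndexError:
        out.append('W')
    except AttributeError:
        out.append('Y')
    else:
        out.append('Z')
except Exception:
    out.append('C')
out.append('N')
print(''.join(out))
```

Execution trace: 'W' (inner except IndexError) → 'N' (after the try/except). Output: WN

Answer: WN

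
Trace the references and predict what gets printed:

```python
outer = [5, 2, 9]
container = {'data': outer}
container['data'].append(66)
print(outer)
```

Key concept: dict holds reference to list.
Step by step:
`outer = [5, 2, 9]` → outer = [5, 2, 9]
`container = {'data': outer}` → container = {'data': [5, 2, 9]}
`container['data'].append(66)` → outer = [5, 2, 9, 66]; container = {'data': [5, 2, 9, 66]}
`print(outer)` → prints [5, 2, 9, 66]

Answer: [5, 2, 9, 66]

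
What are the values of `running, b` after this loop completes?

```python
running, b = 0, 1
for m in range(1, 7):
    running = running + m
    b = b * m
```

Sum and factorial of 1 to 6
`running, b` takes the values: (0, 1) → (1, 1) → (3, 1) → (3, 2) → (6, 2) → (6, 6) → (10, 6) → (10, 24) → (15, 24) → (15, 120) → (21, 120) → (21, 720)

Answer: 21, 720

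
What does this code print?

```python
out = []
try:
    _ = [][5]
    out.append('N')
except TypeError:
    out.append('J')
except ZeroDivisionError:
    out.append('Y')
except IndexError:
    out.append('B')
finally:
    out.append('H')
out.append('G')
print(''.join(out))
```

Execution trace: 'B' (except IndexError) → 'H' (finally) → 'G' (after the try/except). Output: BHG

Answer: BHG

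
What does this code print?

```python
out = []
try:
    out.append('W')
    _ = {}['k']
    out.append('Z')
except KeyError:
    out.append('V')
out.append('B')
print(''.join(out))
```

Execution trace: 'W' (try body) → 'V' (except KeyError) → 'B' (after the try/except). Output: WVB

Answer: WVB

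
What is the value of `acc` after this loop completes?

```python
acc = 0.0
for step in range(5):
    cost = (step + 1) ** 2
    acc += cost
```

Sum of squared losses 1² + 2² + ... + 5²
`acc` takes the values: 0.0 → 1.0 → 5.0 → 14.0 → 30.0 → 55.0

Answer: 55.0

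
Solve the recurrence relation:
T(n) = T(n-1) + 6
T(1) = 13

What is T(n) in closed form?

Unrolling: T(n) = T(1) + 6·(n-1) = 13 + 6(n-1) = 6n + 7.

Answer: T(n) = 6n + 7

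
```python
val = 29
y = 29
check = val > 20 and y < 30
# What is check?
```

Trace:
`val = 29` → val = 29
`y = 29` → y = 29
`check = val > 20 and y < 30` → check = True
So check = True

Answer: True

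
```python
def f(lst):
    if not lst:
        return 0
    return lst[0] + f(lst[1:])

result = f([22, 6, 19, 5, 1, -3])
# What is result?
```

22 + 6 + 19 + 5 + 1 + (-3) + 0 = 50

Answer: 50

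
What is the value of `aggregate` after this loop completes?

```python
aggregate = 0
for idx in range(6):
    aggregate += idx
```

Sum of 0 to 5 = 15
`aggregate` takes the values: 0 → 1 → 3 → 6 → 10 → 15

Answer: 15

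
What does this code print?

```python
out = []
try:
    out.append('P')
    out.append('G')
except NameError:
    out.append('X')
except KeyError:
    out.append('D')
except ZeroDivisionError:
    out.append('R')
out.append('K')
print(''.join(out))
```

Execution trace: 'P' (try body) → 'G' (try body, no exception) → 'K' (after the try/except). Output: PGK

Answer: PGK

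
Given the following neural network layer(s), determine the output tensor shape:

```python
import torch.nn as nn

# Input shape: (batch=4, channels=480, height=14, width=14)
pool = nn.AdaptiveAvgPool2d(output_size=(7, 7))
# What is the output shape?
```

Input: (4, 480, 14, 14) -> Output: (4, 480, 7, 7)

Answer: (4, 480, 7, 7)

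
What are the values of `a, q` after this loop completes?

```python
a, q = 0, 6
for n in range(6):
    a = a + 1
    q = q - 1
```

a goes 0→6, q goes 6→0
`a, q` takes the values: (0, 6) → (1, 6) → (1, 5) → (2, 5) → (2, 4) → (3, 4) → (3, 3) → (4, 3) → (4, 2) → (5, 2) → (5, 1) → (6, 1) → (6, 0)

Answer: 6, 0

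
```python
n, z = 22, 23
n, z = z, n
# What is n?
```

Trace:
`n, z = 22, 23` → n = 22; z = 23
`n, z = z, n` → n = 23; z = 22
So n = 23

Answer: 23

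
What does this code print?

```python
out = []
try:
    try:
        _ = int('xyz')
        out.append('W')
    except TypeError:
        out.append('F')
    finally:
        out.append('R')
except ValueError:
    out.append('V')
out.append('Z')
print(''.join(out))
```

Execution trace: 'R' (inner finally) → 'V' (outer except ValueError) → 'Z' (after the try/except). Output: RVZ

Answer: RVZ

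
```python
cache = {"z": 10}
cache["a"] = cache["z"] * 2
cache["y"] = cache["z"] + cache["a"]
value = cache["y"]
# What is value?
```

Trace:
`cache = {"z": 10}` → cache = {'z': 10}
`cache["a"] = cache["z"] * 2` → cache = {'z': 10, 'a': 20}
`cache["y"] = cache["z"] + cache["a"]` → cache = {'z': 10, 'a': 20, 'y': 30}
`value = cache["y"]` → value = 30
So value = 30

Answer: 30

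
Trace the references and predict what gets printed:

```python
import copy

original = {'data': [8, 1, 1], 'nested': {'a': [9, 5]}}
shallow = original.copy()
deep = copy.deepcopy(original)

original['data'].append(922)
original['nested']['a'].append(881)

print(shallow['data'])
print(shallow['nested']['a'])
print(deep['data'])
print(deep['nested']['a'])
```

Key concept: comparing shallow vs deep copy.
Step by step:
`original = {'data': [8, 1, 1], 'nested': {'a': [9, 5]}}` → original = {'data': [8, 1, 1], 'nested': {'a': [9, 5]}}
`shallow = original.copy()` → shallow = {'data': [8, 1, 1], 'nested': {'a': [9, 5]}}
`deep = copy.deepcopy(original)` → deep = {'data': [8, 1, 1], 'nested': {'a': [9, 5]}}
`original['data'].append(922)` → original = {'data': [8, 1, 1, 922], 'nested': {'a': [9, 5]}}; shallow = {'data': [8, 1, 1, 922], 'nested': {'a': [9, 5]}}
`original['nested']['a'].append(881)` → original = {'data': [8, 1, 1, 922], 'nested': {'a': [9, 5, 881]}}; shallow = {'data': [8, 1, 1, 922], 'nested': {'a': [9, 5, 881]}}
`print(shallow['data'])` → prints [8, 1, 1, 922]
`print(shallow['nested']['a'])` → prints [9, 5, 881]
`print(deep['data'])` → prints [8, 1, 1]
`print(deep['nested']['a'])` → prints [9, 5]

Answer:
[8, 1, 1, 922]
[9, 5, 881]
[8, 1, 1]
[9, 5]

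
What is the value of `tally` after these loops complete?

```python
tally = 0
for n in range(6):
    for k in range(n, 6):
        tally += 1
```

Upper triangle: 6 + 5 + ... + 1
`tally` takes the values: 0 → 1 → 2 → 3 → 4 → 5 → 6 → 7 → 8 → 9 → 10 → 11 → 12 → 13 → 14 → 15 → 16 → 17 → 18 → 19 → 20 → 21

Answer: 21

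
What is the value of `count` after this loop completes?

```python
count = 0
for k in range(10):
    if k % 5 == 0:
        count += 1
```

Count numbers divisible by 5 in range(10)
`count` takes the values: 0 → 1 → 2

Answer: 2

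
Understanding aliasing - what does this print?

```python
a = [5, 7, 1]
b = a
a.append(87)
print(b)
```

Key concept: basic list aliasing.
Step by step:
`a = [5, 7, 1]` → a = [5, 7, 1]
`b = a` → b = [5, 7, 1] (same object as a)
`a.append(87)` → a = [5, 7, 1, 87] (same object as b); b = [5, 7, 1, 87] (same object as a)
`print(b)` → prints [5, 7, 1, 87]

Answer: [5, 7, 1, 87]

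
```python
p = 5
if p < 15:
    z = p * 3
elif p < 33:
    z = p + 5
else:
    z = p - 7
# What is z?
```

Trace:
`p = 5` → p = 5
`if p < 15: ...` → p < 15 is True → z = 15
So z = 15

Answer: 15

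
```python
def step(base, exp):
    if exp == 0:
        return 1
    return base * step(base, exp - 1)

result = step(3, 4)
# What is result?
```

step(3, 4) = 3 * 3 * 3 * 3 = 81

Answer: 81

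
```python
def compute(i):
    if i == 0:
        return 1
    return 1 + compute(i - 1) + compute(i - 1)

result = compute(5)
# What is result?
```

compute(i) = 1 + 2·compute(i-1), compute(0)=1. Closed form: (1+1)·2^5 - 1 = 63.

Answer: 63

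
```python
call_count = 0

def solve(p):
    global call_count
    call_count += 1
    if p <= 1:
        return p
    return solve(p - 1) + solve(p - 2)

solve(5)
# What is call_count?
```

Calls(p) = 1 + Calls(p-1) + Calls(p-2); Calls(0)=Calls(1)=1. For p=5 this gives 15.

Answer: 15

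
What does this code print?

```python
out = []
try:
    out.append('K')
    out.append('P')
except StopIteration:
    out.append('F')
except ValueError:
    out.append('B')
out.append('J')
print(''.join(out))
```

Execution trace: 'K' (try body) → 'P' (try body, no exception) → 'J' (after the try/except). Output: KPJ

Answer: KPJ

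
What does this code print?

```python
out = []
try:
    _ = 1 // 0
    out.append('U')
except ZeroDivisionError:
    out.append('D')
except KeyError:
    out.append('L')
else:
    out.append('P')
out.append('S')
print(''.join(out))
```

Execution trace: 'D' (except ZeroDivisionError) → 'S' (after the try/except). Output: DS

Answer: DS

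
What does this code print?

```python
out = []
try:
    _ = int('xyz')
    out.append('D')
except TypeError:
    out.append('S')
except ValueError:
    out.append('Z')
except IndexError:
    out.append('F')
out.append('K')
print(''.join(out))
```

Execution trace: 'Z' (except ValueError) → 'K' (after the try/except). Output: ZK

Answer: ZK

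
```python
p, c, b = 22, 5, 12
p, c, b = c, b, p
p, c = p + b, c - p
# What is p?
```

Trace:
`p, c, b = 22, 5, 12` → p = 22; c = 5; b = 12
`p, c, b = c, b, p` → p = 5; c = 12; b = 22
`p, c = p + b, c - p` → p = 27; c = 7
So p = 27

Answer: 27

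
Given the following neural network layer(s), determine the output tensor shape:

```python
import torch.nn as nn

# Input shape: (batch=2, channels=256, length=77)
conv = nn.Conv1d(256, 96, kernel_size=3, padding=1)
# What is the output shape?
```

Input: (2, 256, 77) -> Output: (2, 96, 77)

Answer: (2, 96, 77)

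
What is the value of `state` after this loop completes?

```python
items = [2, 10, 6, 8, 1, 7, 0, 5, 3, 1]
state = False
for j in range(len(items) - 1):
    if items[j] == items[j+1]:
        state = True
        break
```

Check consecutive duplicates in [2, 10, 6, 8, 1, 7, 0, 5, 3, 1]
`state` takes the values: False

Answer: False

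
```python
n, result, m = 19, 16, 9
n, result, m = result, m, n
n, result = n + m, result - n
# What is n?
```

Trace:
`n, result, m = 19, 16, 9` → n = 19; result = 16; m = 9
`n, result, m = result, m, n` → n = 16; result = 9; m = 19
`n, result = n + m, result - n` → n = 35; result = -7
So n = 35

Answer: 35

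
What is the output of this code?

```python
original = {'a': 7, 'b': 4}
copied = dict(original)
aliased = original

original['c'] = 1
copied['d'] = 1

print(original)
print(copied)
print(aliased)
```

Key concept: dict() creates copy, assignment creates alias.
Step by step:
`original = {'a': 7, 'b': 4}` → original = {'a': 7, 'b': 4}
`copied = dict(original)` → copied = {'a': 7, 'b': 4}
`aliased = original` → aliased = {'a': 7, 'b': 4} (same object as original)
`original['c'] = 1` → original = {'a': 7, 'b': 4, 'c': 1} (same object as aliased); aliased = {'a': 7, 'b': 4, 'c': 1} (same object as original)
`copied['d'] = 1` → copied = {'a': 7, 'b': 4, 'd': 1}
`print(original)` → prints {'a': 7, 'b': 4, 'c': 1}
`print(copied)` → prints {'a': 7, 'b': 4, 'd': 1}
`print(aliased)` → prints {'a': 7, 'b': 4, 'c': 1}

Answer:
{'a': 7, 'b': 4, 'c': 1}
{'a': 7, 'b': 4, 'd': 1}
{'a': 7, 'b': 4, 'c': 1}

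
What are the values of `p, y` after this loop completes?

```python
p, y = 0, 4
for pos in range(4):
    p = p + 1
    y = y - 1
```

p goes 0→4, y goes 4→0
`p, y` takes the values: (0, 4) → (1, 4) → (1, 3) → (2, 3) → (2, 2) → (3, 2) → (3, 1) → (4, 1) → (4, 0)

Answer: 4, 0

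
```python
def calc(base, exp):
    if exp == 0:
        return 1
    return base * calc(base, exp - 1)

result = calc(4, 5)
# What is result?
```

calc(4, 5) = 4 * 4 * 4 * 4 * 4 = 1024

Answer: 1024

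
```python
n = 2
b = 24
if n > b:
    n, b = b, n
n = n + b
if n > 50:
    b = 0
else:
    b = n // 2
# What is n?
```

Trace:
`n = 2` → n = 2
`b = 24` → b = 24
`if n > b: ...` → n > b is False → no variable changes
`n = n + b` → n = 26
`if n > 50: ...` → n > 50 is False, take else branch → b = 13
So n = 26

Answer: 26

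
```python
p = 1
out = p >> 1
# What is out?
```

Trace:
`p = 1` → p = 1
`out = p >> 1` → out = 0
So out = 0

Answer: 0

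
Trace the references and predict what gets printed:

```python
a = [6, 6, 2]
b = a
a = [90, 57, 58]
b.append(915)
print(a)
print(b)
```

Key concept: rebinding vs mutation: a is rebound to a new list, b still points at the original.
Step by step:
`a = [6, 6, 2]` → a = [6, 6, 2]
`b = a` → b = [6, 6, 2] (same object as a)
`a = [90, 57, 58]` → a = [90, 57, 58]
`b.append(915)` → b = [6, 6, 2, 915]
`print(a)` → prints [90, 57, 58]
`print(b)` → prints [6, 6, 2, 915]

Answer:
[90, 57, 58]
[6, 6, 2, 915]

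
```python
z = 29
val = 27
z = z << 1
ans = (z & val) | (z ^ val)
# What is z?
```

Trace:
`z = 29` → z = 29
`val = 27` → val = 27
`z = z << 1` → z = 58
`ans = (z & val) | (z ^ val)` → ans = 59
So z = 58

Answer: 58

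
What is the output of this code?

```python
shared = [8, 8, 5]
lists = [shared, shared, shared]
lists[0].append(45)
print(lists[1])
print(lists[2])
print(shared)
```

Key concept: list of same reference.
Step by step:
`shared = [8, 8, 5]` → shared = [8, 8, 5]
`lists = [shared, shared, shared]` → lists = [[8, 8, 5], [8, 8, 5], [8, 8, 5]]
`lists[0].append(45)` → shared = [8, 8, 5, 45]; lists = [[8, 8, 5, 45], [8, 8, 5, 45], [8, 8, 5, 45]]
`print(lists[1])` → prints [8, 8, 5, 45]
`print(lists[2])` → prints [8, 8, 5, 45]
`print(shared)` → prints [8, 8, 5, 45]

Answer:
[8, 8, 5, 45]
[8, 8, 5, 45]
[8, 8, 5, 45]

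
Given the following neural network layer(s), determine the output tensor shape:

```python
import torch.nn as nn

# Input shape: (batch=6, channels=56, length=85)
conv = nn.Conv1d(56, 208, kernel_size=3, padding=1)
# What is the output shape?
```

Input: (6, 56, 85) -> Output: (6, 208, 85)

Answer: (6, 208, 85)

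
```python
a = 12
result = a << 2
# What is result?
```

Trace:
`a = 12` → a = 12
`result = a << 2` → result = 48
So result = 48

Answer: 48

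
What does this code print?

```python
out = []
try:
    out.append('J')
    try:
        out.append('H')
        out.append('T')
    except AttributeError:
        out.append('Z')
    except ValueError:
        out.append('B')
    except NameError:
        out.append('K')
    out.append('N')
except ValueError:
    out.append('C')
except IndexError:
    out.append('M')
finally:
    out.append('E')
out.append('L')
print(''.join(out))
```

Execution trace: 'J' (try body) → 'H' (inner try body) → 'T' (inner try body, no exception) → 'N' (try body, no exception) → 'E' (finally) → 'L' (after the try/except). Output: JHTNEL

Answer: JHTNEL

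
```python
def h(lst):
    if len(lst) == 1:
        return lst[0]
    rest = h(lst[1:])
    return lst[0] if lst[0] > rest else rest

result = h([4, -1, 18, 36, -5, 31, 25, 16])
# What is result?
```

Recursive max over [4, -1, 18, 36, -5, 31, 25, 16] = 36

Answer: 36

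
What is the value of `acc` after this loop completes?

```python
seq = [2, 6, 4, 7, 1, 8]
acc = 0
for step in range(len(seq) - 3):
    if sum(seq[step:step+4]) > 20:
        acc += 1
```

Count windows with sum > 20
`acc` takes the values: 0

Answer: 0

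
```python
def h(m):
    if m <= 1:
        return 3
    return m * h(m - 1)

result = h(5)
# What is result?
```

h(5) = 5 * 4 * 3 * 2 * 3 = 360

Answer: 360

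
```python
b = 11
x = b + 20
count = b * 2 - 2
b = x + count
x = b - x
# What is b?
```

Trace:
`b = 11` → b = 11
`x = b + 20` → x = 31
`count = b * 2 - 2` → count = 20
`b = x + count` → b = 51
`x = b - x` → x = 20
So b = 51

Answer: 51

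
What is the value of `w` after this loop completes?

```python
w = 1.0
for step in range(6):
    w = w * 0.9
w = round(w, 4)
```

Exponential decay: 1.0 * 0.9^6
`w` takes the values: 1.0 → 0.9 → 0.81 → 0.729 → 0.6561 → 0.59049 → 0.531441 → 0.5314

Answer: 0.5314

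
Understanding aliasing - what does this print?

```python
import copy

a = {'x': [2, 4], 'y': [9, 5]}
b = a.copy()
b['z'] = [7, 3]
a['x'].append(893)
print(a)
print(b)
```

Key concept: shallow copy of dict with mutable values.
Step by step:
`a = {'x': [2, 4], 'y': [9, 5]}` → a = {'x': [2, 4], 'y': [9, 5]}
`b = a.copy()` → b = {'x': [2, 4], 'y': [9, 5]}
`b['z'] = [7, 3]` → b = {'x': [2, 4], 'y': [9, 5], 'z': [7, 3]}
`a['x'].append(893)` → a = {'x': [2, 4, 893], 'y': [9, 5]}; b = {'x': [2, 4, 893], 'y': [9, 5], 'z': [7, 3]}
`print(a)` → prints {'x': [2, 4, 893], 'y': [9, 5]}
`print(b)` → prints {'x': [2, 4, 893], 'y': [9, 5], 'z': [7, 3]}

Answer:
{'x': [2, 4, 893], 'y': [9, 5]}
{'x': [2, 4, 893], 'y': [9, 5], 'z': [7, 3]}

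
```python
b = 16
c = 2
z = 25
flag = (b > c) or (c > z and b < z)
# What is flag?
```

Trace:
`b = 16` → b = 16
`c = 2` → c = 2
`z = 25` → z = 25
`flag = (b > c) or (c > z and b < z)` → flag = True
So flag = True

Answer: True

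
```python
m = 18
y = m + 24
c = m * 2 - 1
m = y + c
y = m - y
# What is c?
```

Trace:
`m = 18` → m = 18
`y = m + 24` → y = 42
`c = m * 2 - 1` → c = 35
`m = y + c` → m = 77
`y = m - y` → y = 35
So c = 35

Answer: 35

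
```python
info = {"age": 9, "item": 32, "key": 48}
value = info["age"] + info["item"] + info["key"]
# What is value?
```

Trace:
`info = {"age": 9, "item": 32, "key": 48}` → info = {'age': 9, 'item': 32, 'key': 48}
`value = info["age"] + info["item"] + info["key"]` → value = 89
So value = 89

Answer: 89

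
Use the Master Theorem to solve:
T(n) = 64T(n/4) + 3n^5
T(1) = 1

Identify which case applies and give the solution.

a=64, b=4, f(n)=3n^5. log_4(64) = 3. Since c=5 > 3 and the regularity condition holds (64(n/4)^5 = (64/4^5)n^5 with 64/4^5 < 1), Case 3 applies: T(n) = Θ(f(n)) = O(n^5).

Answer: O(n^5) - Case 3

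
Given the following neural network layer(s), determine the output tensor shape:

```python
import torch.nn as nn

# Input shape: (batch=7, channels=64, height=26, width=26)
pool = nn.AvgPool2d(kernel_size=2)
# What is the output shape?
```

Input: (7, 64, 26, 26) -> Output: (7, 64, 13, 13)

Answer: (7, 64, 13, 13)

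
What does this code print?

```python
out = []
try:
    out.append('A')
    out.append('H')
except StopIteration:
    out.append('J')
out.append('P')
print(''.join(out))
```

Execution trace: 'A' (try body) → 'H' (try body, no exception) → 'P' (after the try/except). Output: AHP

Answer: AHP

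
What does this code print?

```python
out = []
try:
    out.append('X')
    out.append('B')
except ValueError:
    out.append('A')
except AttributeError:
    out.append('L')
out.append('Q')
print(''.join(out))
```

Execution trace: 'X' (try body) → 'B' (try body, no exception) → 'Q' (after the try/except). Output: XBQ

Answer: XBQ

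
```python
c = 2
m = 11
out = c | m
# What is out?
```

Trace:
`c = 2` → c = 2
`m = 11` → m = 11
`out = c | m` → out = 11
So out = 11

Answer: 11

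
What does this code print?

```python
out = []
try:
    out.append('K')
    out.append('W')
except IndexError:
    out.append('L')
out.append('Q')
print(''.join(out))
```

Execution trace: 'K' (try body) → 'W' (try body, no exception) → 'Q' (after the try/except). Output: KWQ

Answer: KWQ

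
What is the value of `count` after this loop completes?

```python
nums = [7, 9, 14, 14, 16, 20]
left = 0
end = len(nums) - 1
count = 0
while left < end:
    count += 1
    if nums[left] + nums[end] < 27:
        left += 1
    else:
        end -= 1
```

Steps to find pair summing to 27
`count` takes the values: 0 → 1 → 2 → 3 → 4 → 5

Answer: 5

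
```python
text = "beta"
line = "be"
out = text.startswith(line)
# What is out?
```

Trace:
`text = "beta"` → text = 'beta'
`line = "be"` → line = 'be'
`out = text.startswith(line)` → out = True
So out = True

Answer: True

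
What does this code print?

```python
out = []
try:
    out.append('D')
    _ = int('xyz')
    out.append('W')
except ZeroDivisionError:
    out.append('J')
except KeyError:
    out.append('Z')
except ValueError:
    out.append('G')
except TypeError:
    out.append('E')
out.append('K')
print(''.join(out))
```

Execution trace: 'D' (try body) → 'G' (except ValueError) → 'K' (after the try/except). Output: DGK

Answer: DGK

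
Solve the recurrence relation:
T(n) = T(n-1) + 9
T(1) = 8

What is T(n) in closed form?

Unrolling: T(n) = T(1) + 9·(n-1) = 8 + 9(n-1) = 9n - 1.

Answer: T(n) = 9n - 1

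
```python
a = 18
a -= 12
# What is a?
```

Trace:
`a = 18` → a = 18
`a -= 12` → a = 6
So a = 6

Answer: 6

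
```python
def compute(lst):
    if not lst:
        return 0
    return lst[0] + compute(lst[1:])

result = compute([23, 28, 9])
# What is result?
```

23 + 28 + 9 + 0 = 60

Answer: 60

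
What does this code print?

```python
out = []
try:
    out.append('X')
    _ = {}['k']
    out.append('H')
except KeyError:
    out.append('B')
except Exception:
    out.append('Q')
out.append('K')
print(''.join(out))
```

Execution trace: 'X' (try body) → 'B' (except KeyError) → 'K' (after the try/except). Output: XBK

Answer: XBK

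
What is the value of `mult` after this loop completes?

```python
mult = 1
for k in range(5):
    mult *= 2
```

2^5 = 32
`mult` takes the values: 1 → 2 → 4 → 8 → 16 → 32

Answer: 32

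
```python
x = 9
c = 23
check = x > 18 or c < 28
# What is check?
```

Trace:
`x = 9` → x = 9
`c = 23` → c = 23
`check = x > 18 or c < 28` → check = True
So check = True

Answer: True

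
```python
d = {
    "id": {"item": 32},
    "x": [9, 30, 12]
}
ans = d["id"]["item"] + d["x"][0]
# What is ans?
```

Trace:
`d = { ...` → d = {'id': {'item': 32}, 'x': [9, 30, 12]}
`ans = d["id"]["item"] + d["x"][0]` → ans = 41
So ans = 41

Answer: 41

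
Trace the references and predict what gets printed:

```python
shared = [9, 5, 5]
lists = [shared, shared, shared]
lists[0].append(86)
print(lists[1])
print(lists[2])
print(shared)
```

Key concept: list of same reference.
Step by step:
`shared = [9, 5, 5]` → shared = [9, 5, 5]
`lists = [shared, shared, shared]` → lists = [[9, 5, 5], [9, 5, 5], [9, 5, 5]]
`lists[0].append(86)` → shared = [9, 5, 5, 86]; lists = [[9, 5, 5, 86], [9, 5, 5, 86], [9, 5, 5, 86]]
`print(lists[1])` → prints [9, 5, 5, 86]
`print(lists[2])` → prints [9, 5, 5, 86]
`print(shared)` → prints [9, 5, 5, 86]

Answer:
[9, 5, 5, 86]
[9, 5, 5, 86]
[9, 5, 5, 86]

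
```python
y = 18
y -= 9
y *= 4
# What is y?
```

Trace:
`y = 18` → y = 18
`y -= 9` → y = 9
`y *= 4` → y = 36
So y = 36

Answer: 36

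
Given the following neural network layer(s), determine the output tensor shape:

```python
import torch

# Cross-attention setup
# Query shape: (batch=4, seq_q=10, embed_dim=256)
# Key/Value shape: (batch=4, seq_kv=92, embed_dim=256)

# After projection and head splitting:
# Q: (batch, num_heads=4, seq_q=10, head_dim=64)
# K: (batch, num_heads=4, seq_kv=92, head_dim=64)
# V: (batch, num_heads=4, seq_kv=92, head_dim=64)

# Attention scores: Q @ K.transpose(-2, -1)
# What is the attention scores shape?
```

Input: (4, 10, 256) -> Output: (4, 4, 10, 92)

Answer: (4, 4, 10, 92)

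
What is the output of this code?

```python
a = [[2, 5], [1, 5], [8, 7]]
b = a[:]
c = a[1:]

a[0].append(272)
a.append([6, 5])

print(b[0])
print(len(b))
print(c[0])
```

Key concept: slice with nested mutation.
Step by step:
`a = [[2, 5], [1, 5], [8, 7]]` → a = [[2, 5], [1, 5], [8, 7]]
`b = a[:]` → b = [[2, 5], [1, 5], [8, 7]]
`c = a[1:]` → c = [[1, 5], [8, 7]]
`a[0].append(272)` → a = [[2, 5, 272], [1, 5], [8, 7]]; b = [[2, 5, 272], [1, 5], [8, 7]]
`a.append([6, 5])` → a = [[2, 5, 272], [1, 5], [8, 7], [6, 5]]
`print(b[0])` → prints [2, 5, 272]
`print(len(b))` → prints 3
`print(c[0])` → prints [1, 5]

Answer:
[2, 5, 272]
3
[1, 5]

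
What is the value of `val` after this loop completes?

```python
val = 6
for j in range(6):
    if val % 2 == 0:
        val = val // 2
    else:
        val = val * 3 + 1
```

Collatz-style transformation from 6
`val` takes the values: 6 → 3 → 10 → 5 → 16 → 8 → 4

Answer: 4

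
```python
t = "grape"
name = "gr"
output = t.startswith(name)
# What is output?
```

Trace:
`t = "grape"` → t = 'grape'
`name = "gr"` → name = 'gr'
`output = t.startswith(name)` → output = True
So output = True

Answer: True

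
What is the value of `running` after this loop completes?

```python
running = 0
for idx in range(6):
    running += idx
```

Sum of 0 to 5 = 15
`running` takes the values: 0 → 1 → 3 → 6 → 10 → 15

Answer: 15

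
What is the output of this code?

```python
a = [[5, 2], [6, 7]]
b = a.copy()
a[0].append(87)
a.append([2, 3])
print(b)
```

Key concept: shallow copy with nested lists.
Step by step:
`a = [[5, 2], [6, 7]]` → a = [[5, 2], [6, 7]]
`b = a.copy()` → b = [[5, 2], [6, 7]]
`a[0].append(87)` → a = [[5, 2, 87], [6, 7]]; b = [[5, 2, 87], [6, 7]]
`a.append([2, 3])` → a = [[5, 2, 87], [6, 7], [2, 3]]
`print(b)` → prints [[5, 2, 87], [6, 7]]

Answer: [[5, 2, 87], [6, 7]]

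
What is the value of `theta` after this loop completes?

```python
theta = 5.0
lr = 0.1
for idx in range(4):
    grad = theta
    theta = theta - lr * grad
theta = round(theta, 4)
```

Gradient descent: w = 5.0 * (1 - 0.1)^4
`theta` takes the values: 5.0 → 4.5 → 4.05 → 3.645 → 3.2805

Answer: 3.2805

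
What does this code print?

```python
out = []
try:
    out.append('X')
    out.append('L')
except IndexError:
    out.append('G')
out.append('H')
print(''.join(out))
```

Execution trace: 'X' (try body) → 'L' (try body, no exception) → 'H' (after the try/except). Output: XLH

Answer: XLH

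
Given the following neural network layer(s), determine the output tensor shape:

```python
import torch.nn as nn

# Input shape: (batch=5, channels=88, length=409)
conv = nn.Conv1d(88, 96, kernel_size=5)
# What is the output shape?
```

Input: (5, 88, 409) -> Output: (5, 96, 405)

Answer: (5, 96, 405)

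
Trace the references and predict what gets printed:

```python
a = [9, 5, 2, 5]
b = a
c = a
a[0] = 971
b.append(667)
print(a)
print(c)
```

Key concept: multiple aliases.
Step by step:
`a = [9, 5, 2, 5]` → a = [9, 5, 2, 5]
`b = a` → b = [9, 5, 2, 5] (same object as a)
`c = a` → c = [9, 5, 2, 5] (same object as a, b)
`a[0] = 971` → a = [971, 5, 2, 5] (same object as b, c); b = [971, 5, 2, 5] (same object as a, c); c = [971, 5, 2, 5] (same object as a, b)
`b.append(667)` → a = [971, 5, 2, 5, 667] (same object as b, c); b = [971, 5, 2, 5, 667] (same object as a, c); c = [971, 5, 2, 5, 667] (same object as a, b)
`print(a)` → prints [971, 5, 2, 5, 667]
`print(c)` → prints [971, 5, 2, 5, 667]

Answer:
[971, 5, 2, 5, 667]
[971, 5, 2, 5, 667]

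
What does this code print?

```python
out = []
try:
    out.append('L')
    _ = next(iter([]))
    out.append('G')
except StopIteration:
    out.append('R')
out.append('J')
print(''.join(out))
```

Execution trace: 'L' (try body) → 'R' (except StopIteration) → 'J' (after the try/except). Output: LRJ

Answer: LRJ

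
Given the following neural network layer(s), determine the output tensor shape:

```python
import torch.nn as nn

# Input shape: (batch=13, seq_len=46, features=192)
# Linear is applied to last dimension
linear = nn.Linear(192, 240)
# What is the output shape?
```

Input: (13, 46, 192) -> Output: (13, 46, 240)

Answer: (13, 46, 240)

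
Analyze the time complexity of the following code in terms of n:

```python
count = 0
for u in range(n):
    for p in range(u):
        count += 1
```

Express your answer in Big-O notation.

Each loop level contributes: n × n. Multiplying the contributions gives O(n^2).

Answer: O(n^2)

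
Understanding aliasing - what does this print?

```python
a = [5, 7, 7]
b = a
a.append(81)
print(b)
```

Key concept: basic list aliasing.
Step by step:
`a = [5, 7, 7]` → a = [5, 7, 7]
`b = a` → b = [5, 7, 7] (same object as a)
`a.append(81)` → a = [5, 7, 7, 81] (same object as b); b = [5, 7, 7, 81] (same object as a)
`print(b)` → prints [5, 7, 7, 81]

Answer: [5, 7, 7, 81]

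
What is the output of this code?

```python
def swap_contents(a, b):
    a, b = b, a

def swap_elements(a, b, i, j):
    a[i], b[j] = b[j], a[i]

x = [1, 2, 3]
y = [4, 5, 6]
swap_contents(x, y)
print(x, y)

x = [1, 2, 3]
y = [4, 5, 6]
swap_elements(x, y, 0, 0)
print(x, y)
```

Key concept: parameter rebinding vs mutation.
Step by step:
`x = [1, 2, 3]` → x = [1, 2, 3]
`y = [4, 5, 6]` → y = [4, 5, 6]
`swap_contents(x, y)` → no visible change to tracked variables
`print(x, y)` → prints [1, 2, 3] [4, 5, 6]
`x = [1, 2, 3]` → x = [1, 2, 3]
`y = [4, 5, 6]` → y = [4, 5, 6]
`swap_elements(x, y, 0, 0)` → x = [4, 2, 3]; y = [1, 5, 6]
`print(x, y)` → prints [4, 2, 3] [1, 5, 6]

Answer:
[1, 2, 3] [4, 5, 6]
[4, 2, 3] [1, 5, 6]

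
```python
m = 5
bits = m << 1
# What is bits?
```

Trace:
`m = 5` → m = 5
`bits = m << 1` → bits = 10
So bits = 10

Answer: 10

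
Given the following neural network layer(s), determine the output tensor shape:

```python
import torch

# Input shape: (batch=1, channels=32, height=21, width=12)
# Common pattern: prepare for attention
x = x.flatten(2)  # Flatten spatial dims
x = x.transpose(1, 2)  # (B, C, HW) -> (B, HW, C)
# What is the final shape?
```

Input: (1, 32, 21, 12) -> after flatten(2): (1, 32, 252) -> Output: (1, 252, 32)

Answer: (1, 252, 32)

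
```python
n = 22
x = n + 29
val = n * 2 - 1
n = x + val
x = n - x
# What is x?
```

Trace:
`n = 22` → n = 22
`x = n + 29` → x = 51
`val = n * 2 - 1` → val = 43
`n = x + val` → n = 94
`x = n - x` → x = 43
So x = 43

Answer: 43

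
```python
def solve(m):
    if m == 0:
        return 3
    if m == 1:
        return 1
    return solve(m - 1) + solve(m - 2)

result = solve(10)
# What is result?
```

Build up from base cases: solve(0)=3, solve(1)=1, solve(2)=4, solve(3)=5, solve(4)=9, solve(5)=14, solve(6)=23, ..., solve(10)=157

Answer: 157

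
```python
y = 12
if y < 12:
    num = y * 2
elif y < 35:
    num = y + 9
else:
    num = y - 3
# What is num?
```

Trace:
`y = 12` → y = 12
`if y < 12: ...` → y < 12 is False, y < 35 is True → num = 21
So num = 21

Answer: 21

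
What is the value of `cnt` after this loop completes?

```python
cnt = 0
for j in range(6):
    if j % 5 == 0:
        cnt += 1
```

Count numbers divisible by 5 in range(6)
`cnt` takes the values: 0 → 1 → 2

Answer: 2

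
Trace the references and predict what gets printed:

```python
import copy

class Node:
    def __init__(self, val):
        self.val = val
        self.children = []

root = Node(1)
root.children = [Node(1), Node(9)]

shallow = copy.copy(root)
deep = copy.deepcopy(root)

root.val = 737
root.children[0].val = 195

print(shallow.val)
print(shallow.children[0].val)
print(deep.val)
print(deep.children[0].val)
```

Key concept: deep copy with custom objects.
Step by step:
`root = Node(1)` → root = Node(val=1, children=[])
`root.children = [Node(1), Node(9)]` → root = Node(val=1, children=[Node(val=1, children=[]), Node(val=9, children=[])])
`shallow = copy.copy(root)` → shallow = Node(val=1, children=[Node(val=1, children=[]), Node(val=9, children=[])])
`deep = copy.deepcopy(root)` → deep = Node(val=1, children=[Node(val=1, children=[]), Node(val=9, children=[])])
`root.val = 737` → root = Node(val=737, children=[Node(val=1, children=[]), Node(val=9, children=[])])
`root.children[0].val = 195` → root = Node(val=737, children=[Node(val=195, children=[]), Node(val=9, children=[])]); shallow = Node(val=1, children=[Node(val=195, children=[]), Node(val=9, children=[])])
`print(shallow.val)` → prints 1
`print(shallow.children[0].val)` → prints 195
`print(deep.val)` → prints 1
`print(deep.children[0].val)` → prints 1

Answer:
1
195
1
1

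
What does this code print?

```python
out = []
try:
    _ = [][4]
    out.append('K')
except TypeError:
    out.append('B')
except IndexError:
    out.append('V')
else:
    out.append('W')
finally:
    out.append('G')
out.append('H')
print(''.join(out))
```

Execution trace: 'V' (except IndexError) → 'G' (finally) → 'H' (after the try/except). Output: VGH

Answer: VGH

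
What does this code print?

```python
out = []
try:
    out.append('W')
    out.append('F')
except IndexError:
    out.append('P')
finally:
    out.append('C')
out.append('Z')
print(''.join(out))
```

Execution trace: 'W' (try body) → 'F' (try body, no exception) → 'C' (finally) → 'Z' (after the try/except). Output: WFCZ

Answer: WFCZ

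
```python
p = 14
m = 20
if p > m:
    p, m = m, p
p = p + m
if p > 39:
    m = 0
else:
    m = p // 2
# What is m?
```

Trace:
`p = 14` → p = 14
`m = 20` → m = 20
`if p > m: ...` → p > m is False → no variable changes
`p = p + m` → p = 34
`if p > 39: ...` → p > 39 is False, take else branch → m = 17
So m = 17

Answer: 17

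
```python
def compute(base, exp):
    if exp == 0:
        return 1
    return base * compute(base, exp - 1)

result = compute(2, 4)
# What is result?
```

compute(2, 4) = 2 * 2 * 2 * 2 = 16

Answer: 16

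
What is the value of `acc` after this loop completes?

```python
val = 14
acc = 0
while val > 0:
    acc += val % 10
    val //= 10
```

Sum digits of 14
`acc` takes the values: 0 → 4 → 5

Answer: 5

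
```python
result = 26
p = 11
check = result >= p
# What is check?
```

Trace:
`result = 26` → result = 26
`p = 11` → p = 11
`check = result >= p` → check = True
So check = True

Answer: True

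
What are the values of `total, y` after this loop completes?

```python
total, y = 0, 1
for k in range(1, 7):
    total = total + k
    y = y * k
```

Sum and factorial of 1 to 6
`total, y` takes the values: (0, 1) → (1, 1) → (3, 1) → (3, 2) → (6, 2) → (6, 6) → (10, 6) → (10, 24) → (15, 24) → (15, 120) → (21, 120) → (21, 720)

Answer: 21, 720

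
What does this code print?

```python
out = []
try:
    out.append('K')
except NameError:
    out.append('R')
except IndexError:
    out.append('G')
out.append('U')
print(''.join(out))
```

Execution trace: 'K' (try body, no exception) → 'U' (after the try/except). Output: KU

Answer: KU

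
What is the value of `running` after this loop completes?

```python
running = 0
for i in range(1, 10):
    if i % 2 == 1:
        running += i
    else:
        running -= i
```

Add odd, subtract even
`running` takes the values: 0 → 1 → -1 → 2 → -2 → 3 → -3 → 4 → -4 → 5

Answer: 5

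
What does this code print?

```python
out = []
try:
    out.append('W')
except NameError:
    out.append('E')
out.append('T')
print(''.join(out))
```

Execution trace: 'W' (try body, no exception) → 'T' (after the try/except). Output: WT

Answer: WT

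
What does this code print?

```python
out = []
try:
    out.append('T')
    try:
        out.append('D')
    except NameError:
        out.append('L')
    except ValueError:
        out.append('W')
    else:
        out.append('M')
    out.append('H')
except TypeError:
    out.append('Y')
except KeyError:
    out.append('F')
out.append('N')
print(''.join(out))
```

Execution trace: 'T' (try body) → 'D' (inner try body, no exception) → 'M' (inner else) → 'H' (try body, no exception) → 'N' (after the try/except). Output: TDMHN

Answer: TDMHN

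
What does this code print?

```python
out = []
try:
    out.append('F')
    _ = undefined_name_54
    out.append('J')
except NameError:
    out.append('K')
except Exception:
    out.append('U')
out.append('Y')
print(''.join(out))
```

Execution trace: 'F' (try body) → 'K' (except NameError) → 'Y' (after the try/except). Output: FKY

Answer: FKY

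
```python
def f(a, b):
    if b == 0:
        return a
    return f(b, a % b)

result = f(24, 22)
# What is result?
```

f(24, 22) -> f(22, 2) -> f(2, 0) -> 2

Answer: 2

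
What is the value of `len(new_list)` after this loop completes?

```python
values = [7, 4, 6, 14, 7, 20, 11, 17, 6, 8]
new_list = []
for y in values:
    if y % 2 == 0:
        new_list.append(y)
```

Count even numbers in [7, 4, 6, 14, 7, 20, 11, 17, 6, 8]
`new_list` takes the values: [] → [4] → [4, 6] → [4, 6, 14] → [4, 6, 14, 20] → [4, 6, 14, 20, 6] → [4, 6, 14, 20, 6, 8]
So `len(new_list)` = 6

Answer: 6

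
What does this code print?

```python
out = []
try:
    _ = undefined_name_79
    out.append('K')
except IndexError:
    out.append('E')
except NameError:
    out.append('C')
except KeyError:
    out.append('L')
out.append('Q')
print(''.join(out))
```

Execution trace: 'C' (except NameError) → 'Q' (after the try/except). Output: CQ

Answer: CQ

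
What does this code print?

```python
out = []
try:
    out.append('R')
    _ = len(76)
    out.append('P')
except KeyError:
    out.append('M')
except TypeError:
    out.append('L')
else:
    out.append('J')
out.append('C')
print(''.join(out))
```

Execution trace: 'R' (try body) → 'L' (except TypeError) → 'C' (after the try/except). Output: RLC

Answer: RLC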